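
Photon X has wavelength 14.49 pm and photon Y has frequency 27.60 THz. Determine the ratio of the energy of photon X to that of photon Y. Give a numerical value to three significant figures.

E_X = 1.371e-14 J (from wavelength = 14.49 pm, via E = hc/λ).
E_Y = 1.829e-20 J (from frequency = 27.60 THz, via E = hf).
Ratio = 1.371e-14 / 1.829e-20 = 7.50e5.

7.50e5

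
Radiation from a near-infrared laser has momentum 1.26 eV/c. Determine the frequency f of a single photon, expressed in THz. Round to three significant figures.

305 THz

(h = 6.62607015e-34 J·s, c = 2.99792458e8 m/s, 1 eV = 1.602176634e-19 J.)
Convert to SI: p = 1.26 eV/c = 6.7338e-28 kg·m/s.
For a photon f = pc/h, so f = 3.047e14 Hz.
Converting to THz: f = 304.7 THz ≈ 305 THz.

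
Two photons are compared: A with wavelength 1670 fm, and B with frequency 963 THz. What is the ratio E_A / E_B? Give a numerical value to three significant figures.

1.86e5

E_A = 1.189e-13 J (from wavelength = 1670 fm, via E = hc/λ).
E_B = 6.381e-19 J (from frequency = 963 THz, via E = hf).
Ratio = 1.189e-13 / 6.381e-19 = 1.86e5.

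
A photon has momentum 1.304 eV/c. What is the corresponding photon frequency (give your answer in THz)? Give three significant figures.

In SI units: p = 1.304 eV/c = 6.9689 × 10^-28 kg·m/s.
For a photon f = pc/h, so f = 3.153 × 10^14 Hz.
Converting to THz: f = 315.3 THz ≈ 315 THz.

315 THz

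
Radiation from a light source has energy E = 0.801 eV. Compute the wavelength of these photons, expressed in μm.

1.55 μm

Take h = 6.62607015·10^-34 J·s, c = 2.99792458·10^8 m/s, 1 eV = 1.602176634·10^-19 J.
In SI units: E = 0.801 eV = 1.2833·10^-19 J.
For a photon λ = hc/E, so λ = 1.548·10^-6 m.
Converting to μm: λ = 1.548 μm ≈ 1.55 μm.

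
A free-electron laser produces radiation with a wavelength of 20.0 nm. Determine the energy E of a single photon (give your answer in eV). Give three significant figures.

(h = 6.62607015e-34 J·s, c = 2.99792458e8 m/s, 1 eV = 1.602176634e-19 J.)
In SI units: λ = 20.0 nm = 2.00e-8 m.
Apply E = hc/λ: E = 9.932e-18 J.
Converting to eV: E = 61.99 eV ≈ 62.0 eV.

62.0 eV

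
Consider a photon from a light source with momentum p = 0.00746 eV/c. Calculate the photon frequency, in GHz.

First convert: p = 0.00746 eV/c = 3.9868e-30 kg·m/s.
The photon relation is f = pc/h, giving f = 1.804e12 Hz.
Converting to GHz: f = 1804 GHz ≈ 1800 GHz.

1800 GHz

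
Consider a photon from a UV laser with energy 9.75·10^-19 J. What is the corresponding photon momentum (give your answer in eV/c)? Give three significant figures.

6.09 eV/c

Apply p = E/c: p = 3.252·10^-27 kg·m/s.
Converting to eV/c: p = 6.085 eV/c ≈ 6.09 eV/c.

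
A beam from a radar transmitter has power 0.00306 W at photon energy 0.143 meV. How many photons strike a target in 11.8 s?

1.58 × 10^21 photons

Total energy: E_total = P·t = 0.00306 × 11.8 = 0.03611 J.
Per-photon energy: E = 2.291 × 10^-23 J.
N = E_total / E_photon = 1.58 × 10^21.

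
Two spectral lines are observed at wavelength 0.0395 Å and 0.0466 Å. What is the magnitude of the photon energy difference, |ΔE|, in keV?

Using E = hc/λ: E₁ = 5.029 × 10^-14 J, E₂ = 4.263 × 10^-14 J.
|ΔE| = |5.029 × 10^-14 − 4.263 × 10^-14| = 7.66 × 10^-15 J = 47.8 keV.

47.8 keV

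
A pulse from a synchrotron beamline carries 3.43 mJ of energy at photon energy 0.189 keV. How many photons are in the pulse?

Per-photon energy: E = 3.028 × 10^-17 J (from energy = 0.189 keV).
N = E_total / E_photon = 0.00343 J / 3.028 × 10^-17 J = 1.13 × 10^14.

1.13 × 10^14 photons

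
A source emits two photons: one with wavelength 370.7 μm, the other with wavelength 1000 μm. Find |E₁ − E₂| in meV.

2.10 meV

Using E = hc/λ: E₁ = 5.3586 × 10^-22 J, E₂ = 1.9864 × 10^-22 J.
|ΔE| = |5.3586 × 10^-22 − 1.9864 × 10^-22| = 3.37 × 10^-22 J = 2.10 meV.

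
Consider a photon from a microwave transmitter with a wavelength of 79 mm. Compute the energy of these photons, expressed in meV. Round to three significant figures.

0.0157 meV

Convert to SI: λ = 79 mm = 0.079 m.
For a photon E = hc/λ, so E = 2.514 × 10^-24 J.
Converting to meV: E = 0.01569 meV ≈ 0.0157 meV.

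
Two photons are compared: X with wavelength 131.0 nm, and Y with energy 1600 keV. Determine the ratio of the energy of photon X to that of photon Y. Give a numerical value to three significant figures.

E_X = 1.516 × 10^-18 J (from wavelength = 131.0 nm, via E = hc/λ).
E_Y = 2.563 × 10^-13 J (from energy = 1600 keV, via E given directly).
Ratio = 1.516 × 10^-18 / 2.563 × 10^-13 = 5.92 × 10^-6.

5.92 × 10^-6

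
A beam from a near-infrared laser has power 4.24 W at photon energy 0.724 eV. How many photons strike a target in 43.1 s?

Total energy: E_total = P·t = 4.24 × 43.1 = 182.7 J.
Per-photon energy: E = 1.160 × 10^-19 J.
N = E_total / E_photon = 1.58 × 10^21.

1.58 × 10^21 photons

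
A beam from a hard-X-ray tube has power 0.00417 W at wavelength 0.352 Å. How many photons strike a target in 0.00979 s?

7.23·10^9 photons

Total energy: E_total = P·t = 0.00417 × 0.00979 = 4.082·10^-5 J.
Per-photon energy: E = 5.643·10^-15 J.
N = E_total / E_photon = 7.23·10^9.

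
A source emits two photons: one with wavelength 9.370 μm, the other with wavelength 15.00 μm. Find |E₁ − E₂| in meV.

49.7 meV

Using E = hc/λ: E₁ = 2.1200e-20 J, E₂ = 1.3243e-20 J.
|ΔE| = |2.1200e-20 − 1.3243e-20| = 7.96e-21 J = 49.7 meV.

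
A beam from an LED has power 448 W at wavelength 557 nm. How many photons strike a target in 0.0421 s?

5.29 × 10^19 photons

Total energy: E_total = P·t = 448 × 0.0421 = 18.86 J.
Per-photon energy: E = 3.566 × 10^-19 J.
N = E_total / E_photon = 5.29 × 10^19.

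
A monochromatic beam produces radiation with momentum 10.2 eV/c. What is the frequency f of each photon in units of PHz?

Take h = 6.62607015 × 10^-34 J·s, c = 2.99792458 × 10^8 m/s, 1 eV = 1.602176634 × 10^-19 J.
Convert to SI: p = 10.2 eV/c = 5.4512 × 10^-27 kg·m/s.
For a photon f = pc/h, so f = 2.466 × 10^15 Hz.
Converting to PHz: f = 2.466 PHz ≈ 2.47 PHz.

2.47 PHz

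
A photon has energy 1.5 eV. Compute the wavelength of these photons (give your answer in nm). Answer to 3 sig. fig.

827 nm

Take h = 6.62607015e-34 J·s, c = 2.99792458e8 m/s, 1 eV = 1.602176634e-19 J.
First convert: E = 1.5 eV = 2.4033e-19 J.
Apply λ = hc/E: λ = 8.266e-7 m.
Converting to nm: λ = 826.6 nm ≈ 827 nm.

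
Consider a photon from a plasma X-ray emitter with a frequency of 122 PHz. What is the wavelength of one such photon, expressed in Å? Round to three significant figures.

(c = 2.99792458e8 m/s.)
Convert to SI: f = 122 PHz = 1.22e17 Hz.
For a photon λ = c/f, so λ = 2.457e-9 m.
Converting to Å: λ = 24.57 Å ≈ 24.6 Å.

24.6 Å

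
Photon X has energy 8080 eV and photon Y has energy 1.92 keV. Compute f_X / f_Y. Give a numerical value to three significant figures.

4.21

f_X = 1.954 × 10^18 Hz (from energy = 8080 eV, via f = E/h).
f_Y = 4.643 × 10^17 Hz (from energy = 1.92 keV, via f = E/h).
Ratio = 1.954 × 10^18 / 4.643 × 10^17 = 4.21.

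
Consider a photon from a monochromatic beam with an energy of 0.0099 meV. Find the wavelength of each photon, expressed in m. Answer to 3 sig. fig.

In SI units: E = 0.0099 meV = 1.5862e-24 J.
For a photon λ = hc/E, so λ = 0.1252 m.
So λ ≈ 0.125 m.

0.125 m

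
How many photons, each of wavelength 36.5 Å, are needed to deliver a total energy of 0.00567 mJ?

1.04e11 photons

Per-photon energy: E = 5.442e-17 J (from wavelength = 36.5 Å).
N = E_total / E_photon = 5.67e-6 J / 5.442e-17 J = 1.04e11.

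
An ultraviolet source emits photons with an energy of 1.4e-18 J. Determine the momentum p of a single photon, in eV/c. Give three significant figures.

Take c = 2.99792458e8 m/s, 1 eV = 1.602176634e-19 J.
Apply p = E/c: p = 4.670e-27 kg·m/s.
Converting to eV/c: p = 8.738 eV/c ≈ 8.74 eV/c.

8.74 eV/c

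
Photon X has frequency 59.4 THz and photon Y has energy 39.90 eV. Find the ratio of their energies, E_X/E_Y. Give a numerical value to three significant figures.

6.16 × 10^-3

E_X = 3.936 × 10^-20 J (from frequency = 59.4 THz, via E = hf).
E_Y = 6.393 × 10^-18 J (from energy = 39.90 eV, via E given directly).
Ratio = 3.936 × 10^-20 / 6.393 × 10^-18 = 6.16 × 10^-3.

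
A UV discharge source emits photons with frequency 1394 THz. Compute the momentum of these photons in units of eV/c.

5.77 eV/c

Take h = 6.62607015 × 10^-34 J·s, c = 2.99792458 × 10^8 m/s, 1 eV = 1.602176634 × 10^-19 J.
First convert: f = 1394 THz = 1.394 × 10^15 Hz.
For a photon p = hf/c, so p = 3.081 × 10^-27 kg·m/s.
Converting to eV/c: p = 5.765 eV/c ≈ 5.77 eV/c.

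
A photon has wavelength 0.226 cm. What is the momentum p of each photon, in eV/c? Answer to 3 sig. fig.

Convert to SI: λ = 0.226 cm = 0.00226 m.
Apply p = h/λ: p = 2.932e-31 kg·m/s.
Converting to eV/c: p = 5.486e-4 eV/c ≈ 5.49e-4 eV/c.

5.49e-4 eV/c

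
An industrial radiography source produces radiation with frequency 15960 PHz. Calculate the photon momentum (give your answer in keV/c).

66.0 keV/c

Take h = 6.62607015 × 10^-34 J·s, c = 2.99792458 × 10^8 m/s, 1 eV = 1.602176634 × 10^-19 J.
Convert to SI: f = 15960 PHz = 1.596 × 10^19 Hz.
The photon relation is p = hf/c, giving p = 3.528 × 10^-23 kg·m/s.
Converting to keV/c: p = 66.01 keV/c ≈ 66.0 keV/c.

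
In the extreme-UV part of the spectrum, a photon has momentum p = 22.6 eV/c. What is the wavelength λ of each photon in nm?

54.9 nm

Convert to SI: p = 22.6 eV/c = 1.2078 × 10^-26 kg·m/s.
The photon relation is λ = h/p, giving λ = 5.486 × 10^-8 m.
Converting to nm: λ = 54.86 nm ≈ 54.9 nm.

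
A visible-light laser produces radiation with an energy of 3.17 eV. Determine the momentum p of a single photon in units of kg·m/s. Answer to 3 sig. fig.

In SI units: E = 3.17 eV = 5.0789 × 10^-19 J.
The photon relation is p = E/c, giving p = 1.694 × 10^-27 kg·m/s.
So p ≈ 1.69 × 10^-27 kg·m/s.

1.69 × 10^-27 kg·m/s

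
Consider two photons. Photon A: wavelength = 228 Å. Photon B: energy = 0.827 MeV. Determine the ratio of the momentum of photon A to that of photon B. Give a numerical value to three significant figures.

p_A = 2.906e-26 kg·m/s (from wavelength = 228 Å, via p = h/λ).
p_B = 4.420e-22 kg·m/s (from energy = 0.827 MeV, via p = E/c).
Ratio = 2.906e-26 / 4.420e-22 = 6.58e-5.

6.58e-5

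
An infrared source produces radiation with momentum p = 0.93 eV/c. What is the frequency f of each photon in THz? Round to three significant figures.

(h = 6.62607015e-34 J·s, c = 2.99792458e8 m/s, 1 eV = 1.602176634e-19 J.)
Convert to SI: p = 0.93 eV/c = 4.9702e-28 kg·m/s.
Since f = pc/h for a photon, f = 2.249e14 Hz.
Converting to THz: f = 224.9 THz ≈ 225 THz.

225 THz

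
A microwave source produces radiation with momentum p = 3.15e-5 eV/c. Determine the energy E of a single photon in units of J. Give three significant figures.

Use c = 2.99792458e8 m/s, 1 eV = 1.602176634e-19 J.
First convert: p = 3.15e-5 eV/c = 1.6835e-32 kg·m/s.
Apply E = pc: E = 5.047e-24 J.
So E ≈ 5.05e-24 J.

5.05e-24 J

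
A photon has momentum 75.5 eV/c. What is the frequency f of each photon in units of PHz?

Use h = 6.62607015e-34 J·s, c = 2.99792458e8 m/s, 1 eV = 1.602176634e-19 J.
First convert: p = 75.5 eV/c = 4.0349e-26 kg·m/s.
Since f = pc/h for a photon, f = 1.826e16 Hz.
Converting to PHz: f = 18.26 PHz ≈ 18.3 PHz.

18.3 PHz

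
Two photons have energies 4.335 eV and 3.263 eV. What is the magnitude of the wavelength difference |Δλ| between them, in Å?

940 Å

Using λ = hc/E: λ₁ = 2.8601 × 10^-7 m, λ₂ = 3.7997 × 10^-7 m.
|Δλ| = |2.8601 × 10^-7 − 3.7997 × 10^-7| = 9.40 × 10^-8 m = 940 Å.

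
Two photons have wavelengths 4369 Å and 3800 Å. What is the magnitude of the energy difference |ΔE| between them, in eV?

0.425 eV

Using E = hc/λ: E₁ = 4.5467e-19 J, E₂ = 5.2275e-19 J.
|ΔE| = |4.5467e-19 − 5.2275e-19| = 6.81e-20 J = 0.425 eV.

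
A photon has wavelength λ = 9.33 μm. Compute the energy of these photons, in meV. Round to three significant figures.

133 meV

In SI units: λ = 9.33 μm = 9.33 × 10^-6 m.
Apply E = hc/λ: E = 2.129 × 10^-20 J.
Converting to meV: E = 132.9 meV ≈ 133 meV.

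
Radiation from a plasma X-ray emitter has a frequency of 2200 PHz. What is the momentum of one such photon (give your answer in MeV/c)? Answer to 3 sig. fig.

9.10 × 10^-3 MeV/c

First convert: f = 2200 PHz = 2.2 × 10^18 Hz.
Apply p = hf/c: p = 4.862 × 10^-24 kg·m/s.
Converting to MeV/c: p = 0.009098 MeV/c ≈ 9.10 × 10^-3 MeV/c.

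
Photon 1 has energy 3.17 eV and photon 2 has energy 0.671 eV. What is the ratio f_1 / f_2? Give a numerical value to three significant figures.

f_1 = 7.665 × 10^14 Hz (from energy = 3.17 eV, via f = E/h).
f_2 = 1.622 × 10^14 Hz (from energy = 0.671 eV, via f = E/h).
Ratio = 7.665 × 10^14 / 1.622 × 10^14 = 4.72.

4.72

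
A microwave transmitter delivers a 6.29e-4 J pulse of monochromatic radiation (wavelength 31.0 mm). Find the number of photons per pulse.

Per-photon energy: E = 6.408e-24 J (from wavelength = 31.0 mm).
N = E_total / E_photon = 6.29e-4 J / 6.408e-24 J = 9.82e19.

9.82e19 photons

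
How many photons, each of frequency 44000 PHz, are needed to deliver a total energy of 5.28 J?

Per-photon energy: E = 2.915 × 10^-14 J (from frequency = 44000 PHz).
N = E_total / E_photon = 5.28 J / 2.915 × 10^-14 J = 1.81 × 10^14.

1.81 × 10^14 photons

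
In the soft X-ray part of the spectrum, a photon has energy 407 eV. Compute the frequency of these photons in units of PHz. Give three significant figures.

98.4 PHz

First convert: E = 407 eV = 6.5209e-17 J.
For a photon f = E/h, so f = 9.841e16 Hz.
Converting to PHz: f = 98.41 PHz ≈ 98.4 PHz.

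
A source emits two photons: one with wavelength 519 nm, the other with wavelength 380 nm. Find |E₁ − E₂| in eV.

Using E = hc/λ: E₁ = 3.827 × 10^-19 J, E₂ = 5.227 × 10^-19 J.
|ΔE| = |3.827 × 10^-19 − 5.227 × 10^-19| = 1.40 × 10^-19 J = 0.874 eV.

0.874 eV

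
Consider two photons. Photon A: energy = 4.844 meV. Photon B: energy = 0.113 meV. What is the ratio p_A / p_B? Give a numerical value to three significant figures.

42.9

p_A = 2.589·10^-30 kg·m/s (from energy = 4.844 meV, via p = E/c).
p_B = 6.039·10^-32 kg·m/s (from energy = 0.113 meV, via p = E/c).
Ratio = 2.589·10^-30 / 6.039·10^-32 = 42.9.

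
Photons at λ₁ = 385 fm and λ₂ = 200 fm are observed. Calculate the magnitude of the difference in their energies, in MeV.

Using E = hc/λ: E₁ = 5.160 × 10^-13 J, E₂ = 9.932 × 10^-13 J.
|ΔE| = |5.160 × 10^-13 − 9.932 × 10^-13| = 4.77 × 10^-13 J = 2.98 MeV.

2.98 MeV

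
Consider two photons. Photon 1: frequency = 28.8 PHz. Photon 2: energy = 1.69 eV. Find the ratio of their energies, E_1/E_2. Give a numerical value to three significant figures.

70.5

E_1 = 1.908e-17 J (from frequency = 28.8 PHz, via E = hf).
E_2 = 2.708e-19 J (from energy = 1.69 eV, via E given directly).
Ratio = 1.908e-17 / 2.708e-19 = 70.5.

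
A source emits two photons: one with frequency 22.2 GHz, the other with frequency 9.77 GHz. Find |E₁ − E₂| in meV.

Using E = hf: E₁ = 1.471 × 10^-23 J, E₂ = 6.474 × 10^-24 J.
|ΔE| = |1.471 × 10^-23 − 6.474 × 10^-24| = 8.24 × 10^-24 J = 0.0514 meV.

0.0514 meV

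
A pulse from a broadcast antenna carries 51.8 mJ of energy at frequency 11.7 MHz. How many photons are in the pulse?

6.68e24 photons

Per-photon energy: E = 7.753e-27 J (from frequency = 11.7 MHz).
N = E_total / E_photon = 0.0518 J / 7.753e-27 J = 6.68e24.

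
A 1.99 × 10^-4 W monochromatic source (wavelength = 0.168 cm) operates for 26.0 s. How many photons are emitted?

Total energy: E_total = P·t = 1.99 × 10^-4 × 26.0 = 0.005174 J.
Per-photon energy: E = 1.182 × 10^-22 J.
N = E_total / E_photon = 4.38 × 10^19.

4.38 × 10^19 photons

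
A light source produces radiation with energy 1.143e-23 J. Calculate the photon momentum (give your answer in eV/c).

(c = 2.99792458e8 m/s, 1 eV = 1.602176634e-19 J.)
Since p = E/c for a photon, p = 3.813e-32 kg·m/s.
Converting to eV/c: p = 7.134e-5 eV/c ≈ 7.13e-5 eV/c.

7.13e-5 eV/c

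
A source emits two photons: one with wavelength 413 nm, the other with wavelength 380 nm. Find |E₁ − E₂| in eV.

0.261 eV

Using E = hc/λ: E₁ = 4.810e-19 J, E₂ = 5.227e-19 J.
|ΔE| = |4.810e-19 − 5.227e-19| = 4.18e-20 J = 0.261 eV.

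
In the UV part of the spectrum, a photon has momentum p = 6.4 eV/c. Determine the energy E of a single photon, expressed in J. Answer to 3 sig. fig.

1.03e-18 J

Convert to SI: p = 6.4 eV/c = 3.4203e-27 kg·m/s.
For a photon E = pc, so E = 1.025e-18 J.
So E ≈ 1.03e-18 J.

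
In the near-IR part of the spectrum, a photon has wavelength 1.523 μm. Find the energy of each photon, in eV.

In SI units: λ = 1.523 μm = 1.523e-6 m.
Since E = hc/λ for a photon, E = 1.304e-19 J.
Converting to eV: E = 0.8141 eV ≈ 0.814 eV.

0.814 eV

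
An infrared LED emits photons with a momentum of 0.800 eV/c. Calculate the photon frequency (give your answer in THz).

193 THz

(h = 6.62607015 × 10^-34 J·s, c = 2.99792458 × 10^8 m/s, 1 eV = 1.602176634 × 10^-19 J.)
Convert to SI: p = 0.800 eV/c = 4.2754 × 10^-28 kg·m/s.
For a photon f = pc/h, so f = 1.934 × 10^14 Hz.
Converting to THz: f = 193.4 THz ≈ 193 THz.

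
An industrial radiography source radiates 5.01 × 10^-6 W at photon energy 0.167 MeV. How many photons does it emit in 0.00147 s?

Total energy: E_total = P·t = 5.01 × 10^-6 × 0.00147 = 7.365 × 10^-9 J.
Per-photon energy: E = 2.676 × 10^-14 J.
N = E_total / E_photon = 2.75 × 10^5.

2.75 × 10^5 photons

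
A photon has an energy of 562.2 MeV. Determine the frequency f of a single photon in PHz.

Take h = 6.62607015e-34 J·s, 1 eV = 1.602176634e-19 J.
First convert: E = 562.2 MeV = 9.0074e-11 J.
For a photon f = E/h, so f = 1.359e23 Hz.
Converting to PHz: f = 1.359e8 PHz ≈ 1.36e8 PHz.

1.36e8 PHz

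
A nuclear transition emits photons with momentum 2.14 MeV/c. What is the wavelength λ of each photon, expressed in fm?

Take h = 6.62607015 × 10^-34 J·s, c = 2.99792458 × 10^8 m/s, 1 eV = 1.602176634 × 10^-19 J.
First convert: p = 2.14 MeV/c = 1.1437 × 10^-21 kg·m/s.
For a photon λ = h/p, so λ = 5.794 × 10^-13 m.
Converting to fm: λ = 579.4 fm ≈ 579 fm.

579 fm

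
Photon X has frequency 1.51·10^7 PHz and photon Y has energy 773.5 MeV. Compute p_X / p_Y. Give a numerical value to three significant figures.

p_X = 3.337·10^-20 kg·m/s (from frequency = 1.51·10^7 PHz, via p = hf/c).
p_Y = 4.134·10^-19 kg·m/s (from energy = 773.5 MeV, via p = E/c).
Ratio = 3.337·10^-20 / 4.134·10^-19 = 0.0807.

0.0807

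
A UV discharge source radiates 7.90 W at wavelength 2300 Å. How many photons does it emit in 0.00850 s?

Total energy: E_total = P·t = 7.90 × 0.00850 = 0.06715 J.
Per-photon energy: E = 8.637 × 10^-19 J.
N = E_total / E_photon = 7.77 × 10^16.

7.77 × 10^16 photons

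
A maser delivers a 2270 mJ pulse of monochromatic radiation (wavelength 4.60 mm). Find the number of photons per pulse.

5.26·10^22 photons

Per-photon energy: E = 4.318·10^-23 J (from wavelength = 4.60 mm).
N = E_total / E_photon = 2.27 J / 4.318·10^-23 J = 5.26·10^22.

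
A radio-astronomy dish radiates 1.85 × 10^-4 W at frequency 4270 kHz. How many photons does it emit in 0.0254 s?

1.66 × 10^21 photons

Total energy: E_total = P·t = 1.85 × 10^-4 × 0.0254 = 4.699 × 10^-6 J.
Per-photon energy: E = 2.829 × 10^-27 J.
N = E_total / E_photon = 1.66 × 10^21.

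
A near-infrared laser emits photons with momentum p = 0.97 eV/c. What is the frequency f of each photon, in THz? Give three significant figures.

(h = 6.62607015e-34 J·s, c = 2.99792458e8 m/s, 1 eV = 1.602176634e-19 J.)
In SI units: p = 0.97 eV/c = 5.1840e-28 kg·m/s.
For a photon f = pc/h, so f = 2.345e14 Hz.
Converting to THz: f = 234.5 THz ≈ 235 THz.

235 THz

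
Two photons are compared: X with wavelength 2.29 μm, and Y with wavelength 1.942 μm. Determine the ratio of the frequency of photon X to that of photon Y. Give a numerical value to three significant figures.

f_X = 1.309e14 Hz (from wavelength = 2.29 μm, via f = c/λ).
f_Y = 1.544e14 Hz (from wavelength = 1.942 μm, via f = c/λ).
Ratio = 1.309e14 / 1.544e14 = 0.848.

0.848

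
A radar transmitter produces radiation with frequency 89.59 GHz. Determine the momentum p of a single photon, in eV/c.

In SI units: f = 89.59 GHz = 8.959e10 Hz.
Since p = hf/c for a photon, p = 1.980e-31 kg·m/s.
Converting to eV/c: p = 3.705e-4 eV/c ≈ 3.71e-4 eV/c.

3.71e-4 eV/c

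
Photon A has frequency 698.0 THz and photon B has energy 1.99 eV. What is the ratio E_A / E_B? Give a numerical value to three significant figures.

1.45

E_A = 4.625e-19 J (from frequency = 698.0 THz, via E = hf).
E_B = 3.188e-19 J (from energy = 1.99 eV, via E given directly).
Ratio = 4.625e-19 / 3.188e-19 = 1.45.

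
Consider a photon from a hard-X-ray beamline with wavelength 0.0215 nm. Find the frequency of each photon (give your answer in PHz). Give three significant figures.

1.39 × 10^4 PHz

Use c = 2.99792458 × 10^8 m/s.
Convert to SI: λ = 0.0215 nm = 2.15 × 10^-11 m.
Apply f = c/λ: f = 1.394 × 10^19 Hz.
Converting to PHz: f = 13940 PHz ≈ 1.39 × 10^4 PHz.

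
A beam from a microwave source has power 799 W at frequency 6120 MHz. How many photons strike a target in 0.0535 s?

1.05e25 photons

Total energy: E_total = P·t = 799 × 0.0535 = 42.75 J.
Per-photon energy: E = 4.055e-24 J.
N = E_total / E_photon = 1.05e25.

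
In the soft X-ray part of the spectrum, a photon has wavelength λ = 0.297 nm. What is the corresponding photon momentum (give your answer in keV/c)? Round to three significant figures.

Use h = 6.62607015 × 10^-34 J·s, c = 2.99792458 × 10^8 m/s, 1 eV = 1.602176634 × 10^-19 J.
In SI units: λ = 0.297 nm = 2.97 × 10^-10 m.
Apply p = h/λ: p = 2.231 × 10^-24 kg·m/s.
Converting to keV/c: p = 4.175 keV/c ≈ 4.17 keV/c.

4.17 keV/c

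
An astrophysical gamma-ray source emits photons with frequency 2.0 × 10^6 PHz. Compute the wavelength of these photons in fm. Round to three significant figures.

150 fm

In SI units: f = 2.0 × 10^6 PHz = 2.0 × 10^21 Hz.
Apply λ = c/f: λ = 1.499 × 10^-13 m.
Converting to fm: λ = 149.9 fm ≈ 150 fm.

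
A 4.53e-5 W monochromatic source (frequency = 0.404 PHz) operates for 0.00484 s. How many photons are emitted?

8.19e11 photons

Total energy: E_total = P·t = 4.53e-5 × 0.00484 = 2.193e-7 J.
Per-photon energy: E = 2.677e-19 J.
N = E_total / E_photon = 8.19e11.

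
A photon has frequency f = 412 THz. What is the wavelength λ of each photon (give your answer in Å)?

In SI units: f = 412 THz = 4.12 × 10^14 Hz.
The photon relation is λ = c/f, giving λ = 7.277 × 10^-7 m.
Converting to Å: λ = 7277 Å ≈ 7280 Å.

7280 Å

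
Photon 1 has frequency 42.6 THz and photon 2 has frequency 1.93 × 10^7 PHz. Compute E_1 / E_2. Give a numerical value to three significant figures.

2.21 × 10^-9

E_1 = 2.823 × 10^-20 J (from frequency = 42.6 THz, via E = hf).
E_2 = 1.279 × 10^-11 J (from frequency = 1.93 × 10^7 PHz, via E = hf).
Ratio = 2.823 × 10^-20 / 1.279 × 10^-11 = 2.21 × 10^-9.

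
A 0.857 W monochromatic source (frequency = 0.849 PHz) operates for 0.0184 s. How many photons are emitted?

2.80e16 photons

Total energy: E_total = P·t = 0.857 × 0.0184 = 0.01577 J.
Per-photon energy: E = 5.626e-19 J.
N = E_total / E_photon = 2.80e16.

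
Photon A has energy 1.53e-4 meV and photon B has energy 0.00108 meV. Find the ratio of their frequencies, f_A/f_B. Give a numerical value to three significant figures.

f_A = 3.700e7 Hz (from energy = 1.53e-4 meV, via f = E/h).
f_B = 2.611e8 Hz (from energy = 0.00108 meV, via f = E/h).
Ratio = 3.700e7 / 2.611e8 = 0.142.

0.142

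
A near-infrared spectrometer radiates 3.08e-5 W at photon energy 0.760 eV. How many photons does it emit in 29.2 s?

Total energy: E_total = P·t = 3.08e-5 × 29.2 = 8.994e-4 J.
Per-photon energy: E = 1.218e-19 J.
N = E_total / E_photon = 7.39e15.

7.39e15 photons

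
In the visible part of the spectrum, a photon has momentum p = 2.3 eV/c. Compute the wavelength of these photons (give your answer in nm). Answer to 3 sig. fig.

First convert: p = 2.3 eV/c = 1.2292 × 10^-27 kg·m/s.
Since λ = h/p for a photon, λ = 5.391 × 10^-7 m.
Converting to nm: λ = 539.1 nm ≈ 539 nm.

539 nm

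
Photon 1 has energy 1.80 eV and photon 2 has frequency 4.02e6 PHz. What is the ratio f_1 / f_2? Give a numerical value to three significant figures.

f_1 = 4.352e14 Hz (from energy = 1.80 eV, via f = E/h).
f_2 = 4.020e21 Hz (from frequency = 4.02e6 PHz, via f given directly).
Ratio = 4.352e14 / 4.020e21 = 1.08e-7.

1.08e-7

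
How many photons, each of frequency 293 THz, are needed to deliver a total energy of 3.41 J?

Per-photon energy: E = 1.941e-19 J (from frequency = 293 THz).
N = E_total / E_photon = 3.41 J / 1.941e-19 J = 1.76e19.

1.76e19 photons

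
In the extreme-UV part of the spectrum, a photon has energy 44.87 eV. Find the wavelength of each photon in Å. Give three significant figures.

276 Å

First convert: E = 44.87 eV = 7.1890 × 10^-18 J.
The photon relation is λ = hc/E, giving λ = 2.763 × 10^-8 m.
Converting to Å: λ = 276.3 Å ≈ 276 Å.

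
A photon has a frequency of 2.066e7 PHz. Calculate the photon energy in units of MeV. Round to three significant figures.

85.4 MeV

First convert: f = 2.066e7 PHz = 2.066e22 Hz.
Apply E = hf: E = 1.369e-11 J.
Converting to MeV: E = 85.44 MeV ≈ 85.4 MeV.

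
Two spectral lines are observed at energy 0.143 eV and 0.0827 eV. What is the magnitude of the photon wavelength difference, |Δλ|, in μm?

Using λ = hc/E: λ₁ = 8.670e-6 m, λ₂ = 1.499e-5 m.
|Δλ| = |8.670e-6 − 1.499e-5| = 6.32e-6 m = 6.32 μm.

6.32 μm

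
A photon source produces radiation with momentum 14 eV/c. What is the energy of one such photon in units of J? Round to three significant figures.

2.24e-18 J

In SI units: p = 14 eV/c = 7.4820e-27 kg·m/s.
Apply E = pc: E = 2.243e-18 J.
So E ≈ 2.24e-18 J.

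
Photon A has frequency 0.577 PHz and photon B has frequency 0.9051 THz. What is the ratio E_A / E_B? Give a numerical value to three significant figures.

637

E_A = 3.823e-19 J (from frequency = 0.577 PHz, via E = hf).
E_B = 5.997e-22 J (from frequency = 0.9051 THz, via E = hf).
Ratio = 3.823e-19 / 5.997e-22 = 637.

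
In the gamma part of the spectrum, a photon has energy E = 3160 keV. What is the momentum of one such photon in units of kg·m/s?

1.69·10^-21 kg·m/s

Convert to SI: E = 3160 keV = 5.0629·10^-13 J.
The photon relation is p = E/c, giving p = 1.689·10^-21 kg·m/s.
So p ≈ 1.69·10^-21 kg·m/s.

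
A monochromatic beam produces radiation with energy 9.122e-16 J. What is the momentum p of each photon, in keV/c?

Apply p = E/c: p = 3.043e-24 kg·m/s.
Converting to keV/c: p = 5.694 keV/c ≈ 5.69 keV/c.

5.69 keV/c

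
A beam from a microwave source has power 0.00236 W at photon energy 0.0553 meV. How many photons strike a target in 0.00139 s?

3.70 × 10^17 photons

Total energy: E_total = P·t = 0.00236 × 0.00139 = 3.280 × 10^-6 J.
Per-photon energy: E = 8.860 × 10^-24 J.
N = E_total / E_photon = 3.70 × 10^17.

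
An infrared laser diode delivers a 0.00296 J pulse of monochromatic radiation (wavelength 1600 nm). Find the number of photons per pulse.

2.38e16 photons

Per-photon energy: E = 1.242e-19 J (from wavelength = 1600 nm).
N = E_total / E_photon = 0.00296 J / 1.242e-19 J = 2.38e16.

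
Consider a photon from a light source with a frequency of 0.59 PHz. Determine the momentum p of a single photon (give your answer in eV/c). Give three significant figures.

2.44 eV/c

Convert to SI: f = 0.59 PHz = 5.9·10^14 Hz.
The photon relation is p = hf/c, giving p = 1.304·10^-27 kg·m/s.
Converting to eV/c: p = 2.440 eV/c ≈ 2.44 eV/c.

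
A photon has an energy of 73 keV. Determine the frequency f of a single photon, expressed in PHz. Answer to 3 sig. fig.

(h = 6.62607015 × 10^-34 J·s, 1 eV = 1.602176634 × 10^-19 J.)
In SI units: E = 73 keV = 1.1696 × 10^-14 J.
The photon relation is f = E/h, giving f = 1.765 × 10^19 Hz.
Converting to PHz: f = 17650 PHz ≈ 1.77 × 10^4 PHz.

1.77 × 10^4 PHz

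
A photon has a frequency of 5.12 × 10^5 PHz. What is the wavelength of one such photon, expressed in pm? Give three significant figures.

(c = 2.99792458 × 10^8 m/s.)
In SI units: f = 5.12 × 10^5 PHz = 5.12 × 10^20 Hz.
The photon relation is λ = c/f, giving λ = 5.855 × 10^-13 m.
Converting to pm: λ = 0.5855 pm ≈ 0.586 pm.

0.586 pm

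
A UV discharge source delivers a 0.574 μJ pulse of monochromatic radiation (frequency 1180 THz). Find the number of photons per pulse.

7.34 × 10^11 photons

Per-photon energy: E = 7.819 × 10^-19 J (from frequency = 1180 THz).
N = E_total / E_photon = 5.74 × 10^-7 J / 7.819 × 10^-19 J = 7.34 × 10^11.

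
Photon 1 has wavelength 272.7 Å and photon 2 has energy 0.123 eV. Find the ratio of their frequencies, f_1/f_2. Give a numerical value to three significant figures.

f_1 = 1.099·10^16 Hz (from wavelength = 272.7 Å, via f = c/λ).
f_2 = 2.974·10^13 Hz (from energy = 0.123 eV, via f = E/h).
Ratio = 1.099·10^16 / 2.974·10^13 = 370.

370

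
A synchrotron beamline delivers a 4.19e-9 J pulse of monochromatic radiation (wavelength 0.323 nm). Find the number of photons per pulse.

Per-photon energy: E = 6.150e-16 J (from wavelength = 0.323 nm).
N = E_total / E_photon = 4.19e-9 J / 6.150e-16 J = 6.81e6.

6.81e6 photons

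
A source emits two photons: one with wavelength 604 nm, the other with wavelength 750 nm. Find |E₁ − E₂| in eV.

Using E = hc/λ: E₁ = 3.289 × 10^-19 J, E₂ = 2.649 × 10^-19 J.
|ΔE| = |3.289 × 10^-19 − 2.649 × 10^-19| = 6.40 × 10^-20 J = 0.400 eV.

0.400 eV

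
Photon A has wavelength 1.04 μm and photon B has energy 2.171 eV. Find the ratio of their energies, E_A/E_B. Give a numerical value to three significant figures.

E_A = 1.910 × 10^-19 J (from wavelength = 1.04 μm, via E = hc/λ).
E_B = 3.478 × 10^-19 J (from energy = 2.171 eV, via E given directly).
Ratio = 1.910 × 10^-19 / 3.478 × 10^-19 = 0.549.

0.549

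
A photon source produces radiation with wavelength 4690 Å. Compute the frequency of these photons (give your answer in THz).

Convert to SI: λ = 4690 Å = 4.69e-7 m.
The photon relation is f = c/λ, giving f = 6.392e14 Hz.
Converting to THz: f = 639.2 THz ≈ 639 THz.

639 THz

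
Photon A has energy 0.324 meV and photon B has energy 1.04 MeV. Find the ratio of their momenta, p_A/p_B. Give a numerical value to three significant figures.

p_A = 1.732 × 10^-31 kg·m/s (from energy = 0.324 meV, via p = E/c).
p_B = 5.558 × 10^-22 kg·m/s (from energy = 1.04 MeV, via p = E/c).
Ratio = 1.732 × 10^-31 / 5.558 × 10^-22 = 3.12 × 10^-10.

3.12 × 10^-10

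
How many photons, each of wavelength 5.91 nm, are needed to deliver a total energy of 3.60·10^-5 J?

Per-photon energy: E = 3.361·10^-17 J (from wavelength = 5.91 nm).
N = E_total / E_photon = 3.60·10^-5 J / 3.361·10^-17 J = 1.07·10^12.

1.07·10^12 photons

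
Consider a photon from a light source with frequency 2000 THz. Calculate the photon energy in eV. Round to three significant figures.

8.27 eV

(h = 6.62607015e-34 J·s, 1 eV = 1.602176634e-19 J.)
In SI units: f = 2000 THz = 2.00e15 Hz.
For a photon E = hf, so E = 1.325e-18 J.
Converting to eV: E = 8.271 eV ≈ 8.27 eV.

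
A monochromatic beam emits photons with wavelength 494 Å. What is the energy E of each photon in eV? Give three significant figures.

First convert: λ = 494 Å = 4.94·10^-8 m.
For a photon E = hc/λ, so E = 4.021·10^-18 J.
Converting to eV: E = 25.10 eV ≈ 25.1 eV.

25.1 eV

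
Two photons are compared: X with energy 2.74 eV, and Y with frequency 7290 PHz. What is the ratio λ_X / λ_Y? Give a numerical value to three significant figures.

1.10 × 10^4

λ_X = 4.525 × 10^-7 m (from energy = 2.74 eV, via λ = hc/E).
λ_Y = 4.112 × 10^-11 m (from frequency = 7290 PHz, via λ = c/f).
Ratio = 4.525 × 10^-7 / 4.112 × 10^-11 = 1.10 × 10^4.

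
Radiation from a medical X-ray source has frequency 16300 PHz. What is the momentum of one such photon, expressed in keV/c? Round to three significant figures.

(h = 6.62607015 × 10^-34 J·s, c = 2.99792458 × 10^8 m/s, 1 eV = 1.602176634 × 10^-19 J.)
In SI units: f = 16300 PHz = 1.63 × 10^19 Hz.
For a photon p = hf/c, so p = 3.603 × 10^-23 kg·m/s.
Converting to keV/c: p = 67.41 keV/c ≈ 67.4 keV/c.

67.4 keV/c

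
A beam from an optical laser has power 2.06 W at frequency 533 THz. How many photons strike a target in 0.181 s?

Total energy: E_total = P·t = 2.06 × 0.181 = 0.3729 J.
Per-photon energy: E = 3.532 × 10^-19 J.
N = E_total / E_photon = 1.06 × 10^18.

1.06 × 10^18 photons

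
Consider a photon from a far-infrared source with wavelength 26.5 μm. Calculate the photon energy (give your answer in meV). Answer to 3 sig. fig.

In SI units: λ = 26.5 μm = 2.65e-5 m.
For a photon E = hc/λ, so E = 7.496e-21 J.
Converting to meV: E = 46.79 meV ≈ 46.8 meV.

46.8 meV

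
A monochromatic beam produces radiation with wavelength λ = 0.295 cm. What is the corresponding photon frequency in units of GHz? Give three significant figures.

102 GHz

(c = 2.99792458e8 m/s.)
Convert to SI: λ = 0.295 cm = 0.00295 m.
Since f = c/λ for a photon, f = 1.016e11 Hz.
Converting to GHz: f = 101.6 GHz ≈ 102 GHz.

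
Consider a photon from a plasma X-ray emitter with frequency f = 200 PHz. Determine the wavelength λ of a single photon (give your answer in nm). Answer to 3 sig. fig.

In SI units: f = 200 PHz = 2.0e17 Hz.
Apply λ = c/f: λ = 1.499e-9 m.
Converting to nm: λ = 1.499 nm ≈ 1.50 nm.

1.50 nm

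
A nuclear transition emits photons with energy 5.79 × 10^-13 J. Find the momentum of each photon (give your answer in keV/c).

3610 keV/c

Use c = 2.99792458 × 10^8 m/s, 1 eV = 1.602176634 × 10^-19 J.
For a photon p = E/c, so p = 1.931 × 10^-21 kg·m/s.
Converting to keV/c: p = 3614 keV/c ≈ 3610 keV/c.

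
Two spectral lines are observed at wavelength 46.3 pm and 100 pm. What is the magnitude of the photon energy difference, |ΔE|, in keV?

Using E = hc/λ: E₁ = 4.290 × 10^-15 J, E₂ = 1.986 × 10^-15 J.
|ΔE| = |4.290 × 10^-15 − 1.986 × 10^-15| = 2.30 × 10^-15 J = 14.4 keV.

14.4 keV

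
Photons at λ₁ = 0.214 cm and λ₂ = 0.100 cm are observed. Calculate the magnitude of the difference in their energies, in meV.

0.660 meV

Using E = hc/λ: E₁ = 9.282e-23 J, E₂ = 1.986e-22 J.
|ΔE| = |9.282e-23 − 1.986e-22| = 1.06e-22 J = 0.660 meV.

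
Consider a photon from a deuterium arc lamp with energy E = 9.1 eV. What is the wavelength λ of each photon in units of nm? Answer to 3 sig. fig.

136 nm

Take h = 6.62607015 × 10^-34 J·s, c = 2.99792458 × 10^8 m/s, 1 eV = 1.602176634 × 10^-19 J.
Convert to SI: E = 9.1 eV = 1.4580 × 10^-18 J.
The photon relation is λ = hc/E, giving λ = 1.362 × 10^-7 m.
Converting to nm: λ = 136.2 nm ≈ 136 nm.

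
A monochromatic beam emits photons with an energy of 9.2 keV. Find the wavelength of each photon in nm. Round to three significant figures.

Use h = 6.62607015 × 10^-34 J·s, c = 2.99792458 × 10^8 m/s, 1 eV = 1.602176634 × 10^-19 J.
First convert: E = 9.2 keV = 1.4740 × 10^-15 J.
Since λ = hc/E for a photon, λ = 1.348 × 10^-10 m.
Converting to nm: λ = 0.1348 nm ≈ 0.135 nm.

0.135 nm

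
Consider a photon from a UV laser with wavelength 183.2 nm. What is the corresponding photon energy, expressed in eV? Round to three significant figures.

6.77 eV

(h = 6.62607015e-34 J·s, c = 2.99792458e8 m/s, 1 eV = 1.602176634e-19 J.)
In SI units: λ = 183.2 nm = 1.832e-7 m.
Apply E = hc/λ: E = 1.084e-18 J.
Converting to eV: E = 6.768 eV ≈ 6.77 eV.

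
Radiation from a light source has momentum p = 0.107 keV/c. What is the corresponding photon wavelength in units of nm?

Use h = 6.62607015 × 10^-34 J·s, c = 2.99792458 × 10^8 m/s, 1 eV = 1.602176634 × 10^-19 J.
First convert: p = 0.107 keV/c = 5.7184 × 10^-26 kg·m/s.
Since λ = h/p for a photon, λ = 1.159 × 10^-8 m.
Converting to nm: λ = 11.59 nm ≈ 11.6 nm.

11.6 nm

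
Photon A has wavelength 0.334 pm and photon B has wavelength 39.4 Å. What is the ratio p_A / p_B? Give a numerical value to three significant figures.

p_A = 1.984 × 10^-21 kg·m/s (from wavelength = 0.334 pm, via p = h/λ).
p_B = 1.682 × 10^-25 kg·m/s (from wavelength = 39.4 Å, via p = h/λ).
Ratio = 1.984 × 10^-21 / 1.682 × 10^-25 = 1.18 × 10^4.

1.18 × 10^4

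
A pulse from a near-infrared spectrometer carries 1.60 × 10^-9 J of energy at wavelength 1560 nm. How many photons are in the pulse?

1.26 × 10^10 photons

Per-photon energy: E = 1.273 × 10^-19 J (from wavelength = 1560 nm).
N = E_total / E_photon = 1.60 × 10^-9 J / 1.273 × 10^-19 J = 1.26 × 10^10.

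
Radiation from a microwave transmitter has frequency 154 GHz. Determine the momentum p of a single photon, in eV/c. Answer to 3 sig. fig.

6.37 × 10^-4 eV/c

(h = 6.62607015 × 10^-34 J·s, c = 2.99792458 × 10^8 m/s, 1 eV = 1.602176634 × 10^-19 J.)
In SI units: f = 154 GHz = 1.54 × 10^11 Hz.
Apply p = hf/c: p = 3.404 × 10^-31 kg·m/s.
Converting to eV/c: p = 6.369 × 10^-4 eV/c ≈ 6.37 × 10^-4 eV/c.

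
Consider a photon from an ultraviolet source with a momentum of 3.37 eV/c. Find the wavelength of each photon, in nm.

First convert: p = 3.37 eV/c = 1.8010e-27 kg·m/s.
Apply λ = h/p: λ = 3.679e-7 m.
Converting to nm: λ = 367.9 nm ≈ 368 nm.

368 nm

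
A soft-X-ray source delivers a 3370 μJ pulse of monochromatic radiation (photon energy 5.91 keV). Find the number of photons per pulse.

3.56e12 photons

Per-photon energy: E = 9.469e-16 J (from energy = 5.91 keV).
N = E_total / E_photon = 0.00337 J / 9.469e-16 J = 3.56e12.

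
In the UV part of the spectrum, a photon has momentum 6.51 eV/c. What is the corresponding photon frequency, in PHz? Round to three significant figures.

1.57 PHz

(h = 6.62607015·10^-34 J·s, c = 2.99792458·10^8 m/s, 1 eV = 1.602176634·10^-19 J.)
Convert to SI: p = 6.51 eV/c = 3.4791·10^-27 kg·m/s.
The photon relation is f = pc/h, giving f = 1.574·10^15 Hz.
Converting to PHz: f = 1.574 PHz ≈ 1.57 PHz.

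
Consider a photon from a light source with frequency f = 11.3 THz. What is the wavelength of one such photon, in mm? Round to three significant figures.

0.0265 mm

(c = 2.99792458e8 m/s.)
First convert: f = 11.3 THz = 1.13e13 Hz.
Apply λ = c/f: λ = 2.653e-5 m.
Converting to mm: λ = 0.02653 mm ≈ 0.0265 mm.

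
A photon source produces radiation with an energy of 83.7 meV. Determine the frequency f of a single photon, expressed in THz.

(h = 6.62607015 × 10^-34 J·s, 1 eV = 1.602176634 × 10^-19 J.)
In SI units: E = 83.7 meV = 1.3410 × 10^-20 J.
Apply f = E/h: f = 2.024 × 10^13 Hz.
Converting to THz: f = 20.24 THz ≈ 20.2 THz.

20.2 THz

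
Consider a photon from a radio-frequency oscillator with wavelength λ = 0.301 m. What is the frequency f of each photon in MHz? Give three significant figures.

Take c = 2.99792458 × 10^8 m/s.
The photon relation is f = c/λ, giving f = 9.960 × 10^8 Hz.
Converting to MHz: f = 996.0 MHz ≈ 996 MHz.

996 MHz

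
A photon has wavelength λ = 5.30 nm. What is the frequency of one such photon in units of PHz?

(c = 2.99792458 × 10^8 m/s.)
Convert to SI: λ = 5.30 nm = 5.30 × 10^-9 m.
Since f = c/λ for a photon, f = 5.656 × 10^16 Hz.
Converting to PHz: f = 56.56 PHz ≈ 56.6 PHz.

56.6 PHz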